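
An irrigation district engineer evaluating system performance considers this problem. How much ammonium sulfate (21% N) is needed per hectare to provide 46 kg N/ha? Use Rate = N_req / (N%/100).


Rate = N_required / (N_content / 100)
     = 46 / (21 / 100)
     = 46 / 0.21
     = 219.05 kg/ha


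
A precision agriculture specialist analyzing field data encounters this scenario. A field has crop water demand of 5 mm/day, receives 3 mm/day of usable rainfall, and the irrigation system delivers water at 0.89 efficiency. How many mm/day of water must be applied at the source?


IWR = (ETc - Pe) / Ea
    = (5 - 3) / 0.89
    = 2 / 0.89
    = 2.25 mm/day


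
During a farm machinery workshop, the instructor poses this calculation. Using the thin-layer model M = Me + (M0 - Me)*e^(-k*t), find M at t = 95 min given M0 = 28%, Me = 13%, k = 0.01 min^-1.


M = Me + (M0 - Me) * e^(-k*t)
  = 13 + (28 - 13) * e^(-0.01*95)
  = 13 + 15 * e^(-0.950)
  = 13 + 15 * 0.38674
  = 13 + 5.8011
  = 18.80%


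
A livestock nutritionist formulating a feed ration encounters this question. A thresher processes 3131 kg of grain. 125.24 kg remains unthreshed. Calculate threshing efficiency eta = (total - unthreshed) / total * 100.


eta = (total - unthreshed) / total * 100
    = (3131 - 125.24) / 3131 * 100
    = 3005.76 / 3131 * 100
    = 96%


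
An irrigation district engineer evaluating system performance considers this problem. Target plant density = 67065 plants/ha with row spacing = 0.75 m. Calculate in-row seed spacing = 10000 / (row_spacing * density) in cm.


spacing = 10000 / (row_sp * density)
        = 10000 / (0.75 * 67065)
        = 10000 / 50298.75
        = 0.19881 m = 19.88 cm


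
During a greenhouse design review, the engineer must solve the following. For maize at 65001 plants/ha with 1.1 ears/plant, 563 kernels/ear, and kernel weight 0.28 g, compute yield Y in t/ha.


Y = density * ears * kernels * kw
  = 65001 * 1.1 * 563 * 0.28 g/ha
  = 11271433.40 g/ha
  = 11271.43 kg/ha = 11.27 t/ha


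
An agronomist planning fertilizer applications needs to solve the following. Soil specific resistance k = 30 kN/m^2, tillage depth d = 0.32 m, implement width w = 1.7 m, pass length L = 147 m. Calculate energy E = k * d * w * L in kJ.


E = k * d * w * L
  = 30 * 0.32 * 1.7 * 147
  = 2399.04 kJ


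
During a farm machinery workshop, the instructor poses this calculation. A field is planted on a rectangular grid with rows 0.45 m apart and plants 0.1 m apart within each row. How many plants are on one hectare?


D = 10000 / (row_sp * plant_sp)
  = 10000 / (0.45 * 0.1)
  = 10000 / 0.0450
  = 222222.22 plants/ha


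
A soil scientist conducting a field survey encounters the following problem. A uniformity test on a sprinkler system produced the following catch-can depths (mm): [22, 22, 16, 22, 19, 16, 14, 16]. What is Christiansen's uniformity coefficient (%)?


xbar = 147 / 8 = 18.375
sum|xi - xbar| = 23
CU = 100 * (1 - 23 / (8 * 18.375))
   = 100 * (1 - 0.1565)
   = 84.35%


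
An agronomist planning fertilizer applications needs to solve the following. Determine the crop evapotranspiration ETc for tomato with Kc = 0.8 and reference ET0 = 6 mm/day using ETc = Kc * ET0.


ETc = Kc * ET0
    = 0.8 * 6
    = 4.80 mm/day


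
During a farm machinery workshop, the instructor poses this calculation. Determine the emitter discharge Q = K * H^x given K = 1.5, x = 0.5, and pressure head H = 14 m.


Q = K * H^x
  = 1.5 * 14^0.5
  = 1.5 * 3.7417
  = 5.61 L/h


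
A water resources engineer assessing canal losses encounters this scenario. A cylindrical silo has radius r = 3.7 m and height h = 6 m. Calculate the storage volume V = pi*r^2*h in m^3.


V = pi * r^2 * h
  = pi * 3.7^2 * 6
  = pi * 13.69 * 6
  = 258.05 m^3


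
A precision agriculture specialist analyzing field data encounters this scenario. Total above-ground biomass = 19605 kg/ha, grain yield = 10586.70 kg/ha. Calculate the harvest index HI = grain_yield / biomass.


HI = grain_yield / biomass
   = 10586.70 / 19605
   = 0.54


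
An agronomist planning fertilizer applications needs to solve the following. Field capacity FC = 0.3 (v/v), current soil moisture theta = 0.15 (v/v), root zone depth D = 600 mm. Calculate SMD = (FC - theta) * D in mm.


SMD = (FC - theta) * D
    = (0.3 - 0.15) * 600
    = 0.150 * 600
    = 90 mm


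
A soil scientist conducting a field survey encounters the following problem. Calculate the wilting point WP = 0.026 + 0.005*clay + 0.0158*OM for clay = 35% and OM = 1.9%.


WP = 0.026 + 0.005*35 + 0.0158*1.9
   = 0.026 + 0.1750 + 0.0300
   = 0.2310


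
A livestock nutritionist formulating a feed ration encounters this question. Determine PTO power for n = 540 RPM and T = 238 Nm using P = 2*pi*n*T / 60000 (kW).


P = 2*pi*n*T / 60000
  = 2*pi * 540 * 238 / 60000
  = 807514.98 / 60000
  = 13.46 kW


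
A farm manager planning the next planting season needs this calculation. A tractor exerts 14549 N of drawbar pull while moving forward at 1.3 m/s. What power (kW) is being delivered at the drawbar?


P = F * v / 1000
  = 14549 * 1.3 / 1000
  = 18913.70 / 1000
  = 18.91 kW


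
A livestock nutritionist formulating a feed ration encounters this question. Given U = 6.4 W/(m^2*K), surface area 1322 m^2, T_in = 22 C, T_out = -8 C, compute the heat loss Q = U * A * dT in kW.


dT = 22 - (-8) = 30 K
Q = U * A * dT
  = 6.4 * 1322 * 30
  = 253824 W = 253.82 kW


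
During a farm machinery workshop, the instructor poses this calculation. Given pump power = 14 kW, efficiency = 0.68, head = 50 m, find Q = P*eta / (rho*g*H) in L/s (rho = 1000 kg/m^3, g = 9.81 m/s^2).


Q = (P * 1000 * eta) / (rho * g * H)
  = (14 * 1000 * 0.68) / (1000 * 9.81 * 50)
  = 9520 / 490500
  = 0.01941 m^3/s = 19.41 L/s


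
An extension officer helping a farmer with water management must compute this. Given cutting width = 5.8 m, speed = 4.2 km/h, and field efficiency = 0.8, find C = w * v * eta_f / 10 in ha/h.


C = w * v * eta_f / 10
  = 5.8 * 4.2 * 0.8 / 10
  = 19.49 / 10
  = 1.95 ha/h


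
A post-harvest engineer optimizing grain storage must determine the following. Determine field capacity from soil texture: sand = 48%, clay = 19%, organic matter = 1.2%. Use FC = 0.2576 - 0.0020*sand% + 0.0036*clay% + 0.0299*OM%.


FC = 0.2576 - 0.0020*48 + 0.0036*19 + 0.0299*1.2
   = 0.2576 - 0.0960 + 0.0684 + 0.0359
   = 0.2659


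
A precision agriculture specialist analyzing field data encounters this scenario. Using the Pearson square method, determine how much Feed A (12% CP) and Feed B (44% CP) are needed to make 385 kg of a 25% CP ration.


parts_A = CP_b - target = 44 - 25 = 19
parts_B = target - CP_a = 25 - 12 = 13
total_parts = 19 + 13 = 32
Feed A = 385 * 19 / 32 = 228.59 kg
Feed B = 385 * 13 / 32 = 156.41 kg

228.59 kg


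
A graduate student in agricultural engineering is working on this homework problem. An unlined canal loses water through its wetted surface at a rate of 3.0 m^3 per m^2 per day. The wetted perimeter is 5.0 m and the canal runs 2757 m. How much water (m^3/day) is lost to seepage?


S = C * P * L
  = 3.0 * 5.0 * 2757
  = 41355 m^3/day


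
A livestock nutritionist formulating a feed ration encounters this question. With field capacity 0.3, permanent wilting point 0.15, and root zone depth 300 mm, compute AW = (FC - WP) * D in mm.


AW = (FC - WP) * D
   = (0.3 - 0.15) * 300
   = 0.15 * 300
   = 45 mm


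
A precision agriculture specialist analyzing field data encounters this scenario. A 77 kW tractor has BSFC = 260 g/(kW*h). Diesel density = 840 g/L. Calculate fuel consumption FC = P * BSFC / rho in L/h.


FC = P * BSFC / rho_fuel
   = 77 * 260 / 840
   = 20020 / 840
   = 23.83 L/h


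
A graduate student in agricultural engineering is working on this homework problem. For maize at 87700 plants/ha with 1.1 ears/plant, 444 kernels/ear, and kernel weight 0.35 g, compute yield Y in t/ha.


Y = density * ears * kernels * kw
  = 87700 * 1.1 * 444 * 0.35 g/ha
  = 14991438.00 g/ha
  = 14991.44 kg/ha = 14.99 t/ha


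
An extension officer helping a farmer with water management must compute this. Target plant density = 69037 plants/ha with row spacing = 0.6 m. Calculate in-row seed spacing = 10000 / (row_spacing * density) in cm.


spacing = 10000 / (row_sp * density)
        = 10000 / (0.6 * 69037)
        = 10000 / 41422.20
        = 0.24142 m = 24.14 cm


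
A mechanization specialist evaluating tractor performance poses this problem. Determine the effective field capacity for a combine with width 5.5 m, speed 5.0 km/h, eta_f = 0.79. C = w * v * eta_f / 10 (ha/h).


C = w * v * eta_f / 10
  = 5.5 * 5.0 * 0.79 / 10
  = 21.73 / 10
  = 2.17 ha/h


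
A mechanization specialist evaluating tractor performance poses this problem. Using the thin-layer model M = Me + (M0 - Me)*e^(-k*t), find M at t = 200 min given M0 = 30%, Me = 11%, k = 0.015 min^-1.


M = Me + (M0 - Me) * e^(-k*t)
  = 11 + (30 - 11) * e^(-0.015*200)
  = 11 + 19 * e^(-3)
  = 11 + 19 * 0.04979
  = 11 + 0.9460
  = 11.95%


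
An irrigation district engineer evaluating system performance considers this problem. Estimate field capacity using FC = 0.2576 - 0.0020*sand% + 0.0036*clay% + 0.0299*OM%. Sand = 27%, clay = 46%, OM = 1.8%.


FC = 0.2576 - 0.0020*27 + 0.0036*46 + 0.0299*1.8
   = 0.2576 - 0.0540 + 0.1656 + 0.0538
   = 0.4230


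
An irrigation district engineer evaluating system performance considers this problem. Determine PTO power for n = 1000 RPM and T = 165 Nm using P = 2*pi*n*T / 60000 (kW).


P = 2*pi*n*T / 60000
  = 2*pi * 1000 * 165 / 60000
  = 1036725.58 / 60000
  = 17.28 kW


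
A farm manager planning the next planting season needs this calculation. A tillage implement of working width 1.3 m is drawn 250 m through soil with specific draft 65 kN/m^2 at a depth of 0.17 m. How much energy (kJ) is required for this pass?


E = k * d * w * L
  = 65 * 0.17 * 1.3 * 250
  = 3591.25 kJ


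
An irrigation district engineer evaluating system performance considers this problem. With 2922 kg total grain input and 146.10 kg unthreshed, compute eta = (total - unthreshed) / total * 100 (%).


eta = (total - unthreshed) / total * 100
    = (2922 - 146.10) / 2922 * 100
    = 2775.90 / 2922 * 100
    = 95%


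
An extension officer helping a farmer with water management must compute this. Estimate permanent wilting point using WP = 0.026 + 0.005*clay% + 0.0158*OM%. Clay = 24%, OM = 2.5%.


WP = 0.026 + 0.005*24 + 0.0158*2.5
   = 0.026 + 0.1200 + 0.0395
   = 0.1855


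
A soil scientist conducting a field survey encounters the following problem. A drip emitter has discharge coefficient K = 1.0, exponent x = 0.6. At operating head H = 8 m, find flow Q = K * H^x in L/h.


Q = K * H^x
  = 1.0 * 8^0.6
  = 1.0 * 3.4822
  = 3.48 L/h


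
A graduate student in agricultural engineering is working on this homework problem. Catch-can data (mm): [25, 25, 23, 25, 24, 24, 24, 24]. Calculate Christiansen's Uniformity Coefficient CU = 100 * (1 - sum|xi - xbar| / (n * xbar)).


xbar = 194 / 8 = 24.250
sum|xi - xbar| = 4.500
CU = 100 * (1 - 4.500 / (8 * 24.250))
   = 100 * (1 - 0.0232)
   = 97.68%


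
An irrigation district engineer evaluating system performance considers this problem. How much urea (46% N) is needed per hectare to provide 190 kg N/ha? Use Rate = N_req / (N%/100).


Rate = N_required / (N_content / 100)
     = 190 / (46 / 100)
     = 190 / 0.46
     = 413.04 kg/ha


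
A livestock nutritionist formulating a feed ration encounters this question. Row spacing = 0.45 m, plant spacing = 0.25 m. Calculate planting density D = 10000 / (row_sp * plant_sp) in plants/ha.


D = 10000 / (row_sp * plant_sp)
  = 10000 / (0.45 * 0.25)
  = 10000 / 0.1125
  = 88888.89 plants/ha


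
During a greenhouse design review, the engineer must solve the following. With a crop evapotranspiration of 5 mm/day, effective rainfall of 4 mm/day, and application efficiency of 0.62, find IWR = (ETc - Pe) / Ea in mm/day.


IWR = (ETc - Pe) / Ea
    = (5 - 4) / 0.62
    = 1 / 0.62
    = 1.61 mm/day


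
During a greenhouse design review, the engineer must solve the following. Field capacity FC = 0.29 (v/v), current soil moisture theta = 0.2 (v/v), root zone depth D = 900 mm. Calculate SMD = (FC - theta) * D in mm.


SMD = (FC - theta) * D
    = (0.29 - 0.2) * 900
    = 0.090 * 900
    = 81 mm


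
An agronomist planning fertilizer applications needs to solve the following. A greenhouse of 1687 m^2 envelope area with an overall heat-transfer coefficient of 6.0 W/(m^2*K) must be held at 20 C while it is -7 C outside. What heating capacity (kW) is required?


dT = 20 - (-7) = 27 K
Q = U * A * dT
  = 6.0 * 1687 * 27
  = 273294 W = 273.29 kW


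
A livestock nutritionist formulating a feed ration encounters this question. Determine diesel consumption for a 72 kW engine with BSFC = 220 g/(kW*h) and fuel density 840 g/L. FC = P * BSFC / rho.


FC = P * BSFC / rho_fuel
   = 72 * 220 / 840
   = 15840 / 840
   = 18.86 L/h


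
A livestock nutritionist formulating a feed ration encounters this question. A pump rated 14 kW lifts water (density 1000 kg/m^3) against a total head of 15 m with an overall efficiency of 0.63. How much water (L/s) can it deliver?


Q = (P * 1000 * eta) / (rho * g * H)
  = (14 * 1000 * 0.63) / (1000 * 9.81 * 15)
  = 8820 / 147150
  = 0.05994 m^3/s = 59.94 L/s


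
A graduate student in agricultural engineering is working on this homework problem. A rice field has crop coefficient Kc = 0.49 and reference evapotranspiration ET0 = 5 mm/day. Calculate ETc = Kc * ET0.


ETc = Kc * ET0
    = 0.49 * 5
    = 2.45 mm/day


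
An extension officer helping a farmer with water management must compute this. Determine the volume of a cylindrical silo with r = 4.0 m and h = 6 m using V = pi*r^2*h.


V = pi * r^2 * h
  = pi * 4.0^2 * 6
  = pi * 16 * 6
  = 301.59 m^3


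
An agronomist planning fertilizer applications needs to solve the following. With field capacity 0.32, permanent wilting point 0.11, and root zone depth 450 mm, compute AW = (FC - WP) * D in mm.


AW = (FC - WP) * D
   = (0.32 - 0.11) * 450
   = 0.21 * 450
   = 94.50 mm


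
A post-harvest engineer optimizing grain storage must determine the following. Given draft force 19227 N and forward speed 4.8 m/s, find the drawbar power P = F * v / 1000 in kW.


P = F * v / 1000
  = 19227 * 4.8 / 1000
  = 92289.60 / 1000
  = 92.29 kW


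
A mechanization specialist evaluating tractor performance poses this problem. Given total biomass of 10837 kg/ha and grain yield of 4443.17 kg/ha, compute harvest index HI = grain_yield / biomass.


HI = grain_yield / biomass
   = 4443.17 / 10837
   = 0.41


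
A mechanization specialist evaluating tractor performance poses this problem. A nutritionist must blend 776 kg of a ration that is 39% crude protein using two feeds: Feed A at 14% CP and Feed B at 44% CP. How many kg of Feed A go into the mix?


parts_A = CP_b - target = 44 - 39 = 5
parts_B = target - CP_a = 39 - 14 = 25
total_parts = 5 + 25 = 30
Feed A = 776 * 5 / 30 = 129.33 kg
Feed B = 776 * 25 / 30 = 646.67 kg

129.33 kg


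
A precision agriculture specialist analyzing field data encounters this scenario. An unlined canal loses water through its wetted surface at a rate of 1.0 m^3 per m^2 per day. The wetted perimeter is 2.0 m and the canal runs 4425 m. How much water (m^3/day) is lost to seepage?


S = C * P * L
  = 1.0 * 2.0 * 4425
  = 8850 m^3/day


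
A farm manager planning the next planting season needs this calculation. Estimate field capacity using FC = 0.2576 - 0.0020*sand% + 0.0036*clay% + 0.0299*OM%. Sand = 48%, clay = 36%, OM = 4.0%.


FC = 0.2576 - 0.0020*48 + 0.0036*36 + 0.0299*4.0
   = 0.2576 - 0.0960 + 0.1296 + 0.1196
   = 0.4108


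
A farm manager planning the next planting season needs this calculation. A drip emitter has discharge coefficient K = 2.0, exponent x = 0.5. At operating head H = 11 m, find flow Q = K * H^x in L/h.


Q = K * H^x
  = 2.0 * 11^0.5
  = 2.0 * 3.3166
  = 6.63 L/h


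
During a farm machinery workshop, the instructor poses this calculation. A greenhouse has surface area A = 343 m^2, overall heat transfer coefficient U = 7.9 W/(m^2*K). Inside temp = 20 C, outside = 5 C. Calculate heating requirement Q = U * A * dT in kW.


dT = 20 - (5) = 15 K
Q = U * A * dT
  = 7.9 * 343 * 15
  = 40645.50 W = 40.65 kW


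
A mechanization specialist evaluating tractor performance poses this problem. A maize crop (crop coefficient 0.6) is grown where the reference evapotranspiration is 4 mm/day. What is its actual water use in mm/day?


ETc = Kc * ET0
    = 0.6 * 4
    = 2.40 mm/day


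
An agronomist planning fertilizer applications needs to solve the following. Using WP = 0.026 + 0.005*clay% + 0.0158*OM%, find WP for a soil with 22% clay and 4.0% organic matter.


WP = 0.026 + 0.005*22 + 0.0158*4.0
   = 0.026 + 0.1100 + 0.0632
   = 0.1992


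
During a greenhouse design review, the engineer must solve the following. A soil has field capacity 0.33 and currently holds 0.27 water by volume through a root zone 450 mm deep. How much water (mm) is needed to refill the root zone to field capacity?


SMD = (FC - theta) * D
    = (0.33 - 0.27) * 450
    = 0.060 * 450
    = 27 mm


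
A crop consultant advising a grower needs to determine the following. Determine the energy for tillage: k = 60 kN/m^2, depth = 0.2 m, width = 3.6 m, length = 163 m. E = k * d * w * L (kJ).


E = k * d * w * L
  = 60 * 0.2 * 3.6 * 163
  = 7041.60 kJ


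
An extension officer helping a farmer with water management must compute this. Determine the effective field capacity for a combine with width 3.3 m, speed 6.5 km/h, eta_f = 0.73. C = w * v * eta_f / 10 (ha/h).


C = w * v * eta_f / 10
  = 3.3 * 6.5 * 0.73 / 10
  = 15.66 / 10
  = 1.57 ha/h


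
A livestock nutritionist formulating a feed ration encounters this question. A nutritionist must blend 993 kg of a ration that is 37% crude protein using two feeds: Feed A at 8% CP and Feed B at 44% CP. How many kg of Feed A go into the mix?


parts_A = CP_b - target = 44 - 37 = 7
parts_B = target - CP_a = 37 - 8 = 29
total_parts = 7 + 29 = 36
Feed A = 993 * 7 / 36 = 193.08 kg
Feed B = 993 * 29 / 36 = 799.92 kg

193.08 kg


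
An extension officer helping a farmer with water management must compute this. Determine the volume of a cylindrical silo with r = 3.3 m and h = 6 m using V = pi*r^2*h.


V = pi * r^2 * h
  = pi * 3.3^2 * 6
  = pi * 10.89 * 6
  = 205.27 m^3


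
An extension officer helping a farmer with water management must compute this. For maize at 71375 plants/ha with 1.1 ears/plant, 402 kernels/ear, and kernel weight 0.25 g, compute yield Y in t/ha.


Y = density * ears * kernels * kw
  = 71375 * 1.1 * 402 * 0.25 g/ha
  = 7890506.25 g/ha
  = 7890.51 kg/ha = 7.89 t/ha


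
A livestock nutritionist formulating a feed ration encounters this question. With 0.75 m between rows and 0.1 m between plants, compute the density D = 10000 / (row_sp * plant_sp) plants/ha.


D = 10000 / (row_sp * plant_sp)
  = 10000 / (0.75 * 0.1)
  = 10000 / 0.0750
  = 133333.33 plants/ha


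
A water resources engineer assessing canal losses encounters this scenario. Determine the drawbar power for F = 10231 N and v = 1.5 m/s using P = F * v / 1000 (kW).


P = F * v / 1000
  = 10231 * 1.5 / 1000
  = 15346.50 / 1000
  = 15.35 kW


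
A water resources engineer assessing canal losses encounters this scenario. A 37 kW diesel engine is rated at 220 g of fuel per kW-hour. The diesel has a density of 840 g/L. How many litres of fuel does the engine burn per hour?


FC = P * BSFC / rho_fuel
   = 37 * 220 / 840
   = 8140 / 840
   = 9.69 L/h


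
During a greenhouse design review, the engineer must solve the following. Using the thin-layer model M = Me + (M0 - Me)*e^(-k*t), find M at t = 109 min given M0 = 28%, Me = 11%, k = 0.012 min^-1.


M = Me + (M0 - Me) * e^(-k*t)
  = 11 + (28 - 11) * e^(-0.012*109)
  = 11 + 17 * e^(-1.308)
  = 11 + 17 * 0.27036
  = 11 + 4.5961
  = 15.60%


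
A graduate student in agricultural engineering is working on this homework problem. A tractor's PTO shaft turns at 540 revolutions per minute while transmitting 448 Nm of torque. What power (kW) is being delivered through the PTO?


P = 2*pi*n*T / 60000
  = 2*pi * 540 * 448 / 60000
  = 1520028.19 / 60000
  = 25.33 kW


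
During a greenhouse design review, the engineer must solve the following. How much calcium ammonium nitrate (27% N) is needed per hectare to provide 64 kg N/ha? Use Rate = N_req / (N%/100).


Rate = N_required / (N_content / 100)
     = 64 / (27 / 100)
     = 64 / 0.27
     = 237.04 kg/ha


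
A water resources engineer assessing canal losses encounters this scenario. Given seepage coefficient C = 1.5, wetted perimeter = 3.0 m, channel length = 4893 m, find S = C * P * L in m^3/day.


S = C * P * L
  = 1.5 * 3.0 * 4893
  = 22018.50 m^3/day


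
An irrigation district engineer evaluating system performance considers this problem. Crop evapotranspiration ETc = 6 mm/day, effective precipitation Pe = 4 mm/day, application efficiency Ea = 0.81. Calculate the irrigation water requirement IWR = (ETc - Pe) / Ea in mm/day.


IWR = (ETc - Pe) / Ea
    = (6 - 4) / 0.81
    = 2 / 0.81
    = 2.47 mm/day


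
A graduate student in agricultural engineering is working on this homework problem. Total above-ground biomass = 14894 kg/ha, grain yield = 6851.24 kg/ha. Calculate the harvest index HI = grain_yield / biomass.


HI = grain_yield / biomass
   = 6851.24 / 14894
   = 0.46


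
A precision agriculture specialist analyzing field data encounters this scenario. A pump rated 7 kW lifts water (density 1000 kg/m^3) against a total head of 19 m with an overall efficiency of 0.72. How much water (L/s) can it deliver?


Q = (P * 1000 * eta) / (rho * g * H)
  = (7 * 1000 * 0.72) / (1000 * 9.81 * 19)
  = 5040 / 186390
  = 0.02704 m^3/s = 27.04 L/s


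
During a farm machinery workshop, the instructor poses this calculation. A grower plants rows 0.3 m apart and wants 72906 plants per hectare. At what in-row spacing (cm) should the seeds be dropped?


spacing = 10000 / (row_sp * density)
        = 10000 / (0.3 * 72906)
        = 10000 / 21871.80
        = 0.45721 m = 45.72 cm


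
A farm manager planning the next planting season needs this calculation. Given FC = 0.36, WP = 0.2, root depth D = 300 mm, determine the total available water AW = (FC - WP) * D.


AW = (FC - WP) * D
   = (0.36 - 0.2) * 300
   = 0.16 * 300
   = 48 mm


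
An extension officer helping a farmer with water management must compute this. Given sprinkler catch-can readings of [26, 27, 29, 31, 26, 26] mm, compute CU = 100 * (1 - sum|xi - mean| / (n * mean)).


xbar = 165 / 6 = 27.500
sum|xi - xbar| = 10
CU = 100 * (1 - 10 / (6 * 27.500))
   = 100 * (1 - 0.0606)
   = 93.94%


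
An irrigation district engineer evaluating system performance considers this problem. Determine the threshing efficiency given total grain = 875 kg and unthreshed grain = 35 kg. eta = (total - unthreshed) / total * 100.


eta = (total - unthreshed) / total * 100
    = (875 - 35) / 875 * 100
    = 840 / 875 * 100
    = 96%


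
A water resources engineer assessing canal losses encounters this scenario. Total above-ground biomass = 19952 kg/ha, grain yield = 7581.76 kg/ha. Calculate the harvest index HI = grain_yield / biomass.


HI = grain_yield / biomass
   = 7581.76 / 19952
   = 0.38


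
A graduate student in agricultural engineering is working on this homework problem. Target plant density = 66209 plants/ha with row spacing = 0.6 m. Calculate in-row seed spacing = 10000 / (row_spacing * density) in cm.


spacing = 10000 / (row_sp * density)
        = 10000 / (0.6 * 66209)
        = 10000 / 39725.40
        = 0.25173 m = 25.17 cm


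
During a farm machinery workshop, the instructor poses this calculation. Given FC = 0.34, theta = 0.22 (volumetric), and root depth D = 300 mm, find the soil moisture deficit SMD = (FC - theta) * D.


SMD = (FC - theta) * D
    = (0.34 - 0.22) * 300
    = 0.120 * 300
    = 36 mm


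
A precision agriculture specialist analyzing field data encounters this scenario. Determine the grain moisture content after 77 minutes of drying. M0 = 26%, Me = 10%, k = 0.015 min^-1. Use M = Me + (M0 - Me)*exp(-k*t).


M = Me + (M0 - Me) * e^(-k*t)
  = 10 + (26 - 10) * e^(-0.015*77)
  = 10 + 16 * e^(-1.155)
  = 10 + 16 * 0.31506
  = 10 + 5.0409
  = 15.04%


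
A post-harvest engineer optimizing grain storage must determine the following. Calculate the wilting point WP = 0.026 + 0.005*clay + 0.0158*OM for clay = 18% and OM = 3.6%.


WP = 0.026 + 0.005*18 + 0.0158*3.6
   = 0.026 + 0.0900 + 0.0569
   = 0.1729


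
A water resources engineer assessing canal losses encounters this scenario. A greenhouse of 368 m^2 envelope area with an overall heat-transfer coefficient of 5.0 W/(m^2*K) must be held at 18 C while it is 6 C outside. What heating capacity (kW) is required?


dT = 18 - (6) = 12 K
Q = U * A * dT
  = 5.0 * 368 * 12
  = 22080 W = 22.08 kW


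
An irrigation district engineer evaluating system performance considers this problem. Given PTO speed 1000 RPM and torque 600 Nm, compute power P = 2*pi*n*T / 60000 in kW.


P = 2*pi*n*T / 60000
  = 2*pi * 1000 * 600 / 60000
  = 3769911.18 / 60000
  = 62.83 kW


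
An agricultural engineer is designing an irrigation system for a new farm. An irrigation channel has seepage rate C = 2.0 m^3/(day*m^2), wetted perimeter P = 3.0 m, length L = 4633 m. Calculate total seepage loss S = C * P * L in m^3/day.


S = C * P * L
  = 2.0 * 3.0 * 4633
  = 27798 m^3/day


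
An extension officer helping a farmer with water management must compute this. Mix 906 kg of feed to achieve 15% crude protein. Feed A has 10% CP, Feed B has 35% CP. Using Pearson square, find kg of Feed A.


parts_A = CP_b - target = 35 - 15 = 20
parts_B = target - CP_a = 15 - 10 = 5
total_parts = 20 + 5 = 25
Feed A = 906 * 20 / 25 = 724.80 kg
Feed B = 906 * 5 / 25 = 181.20 kg

724.80 kg


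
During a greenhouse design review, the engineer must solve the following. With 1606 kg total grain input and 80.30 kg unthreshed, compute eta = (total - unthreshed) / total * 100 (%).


eta = (total - unthreshed) / total * 100
    = (1606 - 80.30) / 1606 * 100
    = 1525.70 / 1606 * 100
    = 95%


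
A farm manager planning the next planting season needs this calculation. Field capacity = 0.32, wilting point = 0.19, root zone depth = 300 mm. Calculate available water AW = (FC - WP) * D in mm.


AW = (FC - WP) * D
   = (0.32 - 0.19) * 300
   = 0.13 * 300
   = 39 mm


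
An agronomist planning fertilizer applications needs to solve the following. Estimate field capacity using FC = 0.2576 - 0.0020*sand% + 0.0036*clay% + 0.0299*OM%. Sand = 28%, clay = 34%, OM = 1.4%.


FC = 0.2576 - 0.0020*28 + 0.0036*34 + 0.0299*1.4
   = 0.2576 - 0.0560 + 0.1224 + 0.0419
   = 0.3659


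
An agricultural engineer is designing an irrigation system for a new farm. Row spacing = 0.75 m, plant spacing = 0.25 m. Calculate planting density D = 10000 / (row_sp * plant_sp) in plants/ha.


D = 10000 / (row_sp * plant_sp)
  = 10000 / (0.75 * 0.25)
  = 10000 / 0.1875
  = 53333.33 plants/ha


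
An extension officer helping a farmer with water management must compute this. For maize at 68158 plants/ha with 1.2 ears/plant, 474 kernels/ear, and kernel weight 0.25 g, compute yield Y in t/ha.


Y = density * ears * kernels * kw
  = 68158 * 1.2 * 474 * 0.25 g/ha
  = 9692067.60 g/ha
  = 9692.07 kg/ha = 9.69 t/ha


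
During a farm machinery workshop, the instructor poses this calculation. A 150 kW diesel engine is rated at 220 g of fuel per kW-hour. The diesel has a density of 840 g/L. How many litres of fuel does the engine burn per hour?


FC = P * BSFC / rho_fuel
   = 150 * 220 / 840
   = 33000 / 840
   = 39.29 L/h


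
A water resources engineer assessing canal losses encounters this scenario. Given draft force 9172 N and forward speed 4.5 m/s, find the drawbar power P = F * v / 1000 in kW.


P = F * v / 1000
  = 9172 * 4.5 / 1000
  = 41274 / 1000
  = 41.27 kW


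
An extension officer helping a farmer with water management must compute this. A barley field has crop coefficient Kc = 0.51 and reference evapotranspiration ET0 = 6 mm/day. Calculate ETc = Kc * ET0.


ETc = Kc * ET0
    = 0.51 * 6
    = 3.06 mm/day


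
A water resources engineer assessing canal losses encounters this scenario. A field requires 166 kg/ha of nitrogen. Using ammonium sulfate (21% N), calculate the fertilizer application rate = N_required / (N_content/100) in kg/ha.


Rate = N_required / (N_content / 100)
     = 166 / (21 / 100)
     = 166 / 0.21
     = 790.48 kg/ha


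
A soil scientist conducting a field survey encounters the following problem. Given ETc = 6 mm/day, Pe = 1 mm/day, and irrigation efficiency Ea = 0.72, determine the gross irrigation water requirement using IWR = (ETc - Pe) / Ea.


IWR = (ETc - Pe) / Ea
    = (6 - 1) / 0.72
    = 5 / 0.72
    = 6.94 mm/day


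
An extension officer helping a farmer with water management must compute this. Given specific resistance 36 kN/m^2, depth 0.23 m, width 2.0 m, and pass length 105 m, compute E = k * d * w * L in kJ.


E = k * d * w * L
  = 36 * 0.23 * 2.0 * 105
  = 1738.80 kJ


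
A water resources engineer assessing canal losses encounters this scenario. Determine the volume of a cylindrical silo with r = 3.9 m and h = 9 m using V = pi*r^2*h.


V = pi * r^2 * h
  = pi * 3.9^2 * 9
  = pi * 15.21 * 9
  = 430.05 m^3


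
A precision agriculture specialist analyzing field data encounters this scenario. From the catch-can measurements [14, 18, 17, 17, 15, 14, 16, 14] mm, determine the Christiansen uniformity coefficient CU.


xbar = 125 / 8 = 15.625
sum|xi - xbar| = 11
CU = 100 * (1 - 11 / (8 * 15.625))
   = 100 * (1 - 0.0880)
   = 91.20%


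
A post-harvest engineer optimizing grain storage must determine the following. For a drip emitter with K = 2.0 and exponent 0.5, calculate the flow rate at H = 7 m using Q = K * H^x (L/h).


Q = K * H^x
  = 2.0 * 7^0.5
  = 2.0 * 2.6458
  = 5.29 L/h


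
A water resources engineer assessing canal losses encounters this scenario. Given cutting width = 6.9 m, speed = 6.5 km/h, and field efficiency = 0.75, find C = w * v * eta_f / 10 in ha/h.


C = w * v * eta_f / 10
  = 6.9 * 6.5 * 0.75 / 10
  = 33.64 / 10
  = 3.36 ha/h


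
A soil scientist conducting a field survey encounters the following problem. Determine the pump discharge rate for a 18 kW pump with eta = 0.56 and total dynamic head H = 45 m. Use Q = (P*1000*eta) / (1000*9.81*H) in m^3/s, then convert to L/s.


Q = (P * 1000 * eta) / (rho * g * H)
  = (18 * 1000 * 0.56) / (1000 * 9.81 * 45)
  = 10080 / 441450
  = 0.02283 m^3/s = 22.83 L/s


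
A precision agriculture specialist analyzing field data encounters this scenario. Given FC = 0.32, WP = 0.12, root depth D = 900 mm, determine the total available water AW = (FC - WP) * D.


AW = (FC - WP) * D
   = (0.32 - 0.12) * 900
   = 0.20 * 900
   = 180 mm


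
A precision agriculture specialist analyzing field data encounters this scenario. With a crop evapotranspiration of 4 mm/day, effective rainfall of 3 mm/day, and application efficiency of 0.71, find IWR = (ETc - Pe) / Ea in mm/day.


IWR = (ETc - Pe) / Ea
    = (4 - 3) / 0.71
    = 1 / 0.71
    = 1.41 mm/day


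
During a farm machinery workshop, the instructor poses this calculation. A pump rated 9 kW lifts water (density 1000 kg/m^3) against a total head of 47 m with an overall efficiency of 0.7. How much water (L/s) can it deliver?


Q = (P * 1000 * eta) / (rho * g * H)
  = (9 * 1000 * 0.7) / (1000 * 9.81 * 47)
  = 6300 / 461070
  = 0.01366 m^3/s = 13.66 L/s


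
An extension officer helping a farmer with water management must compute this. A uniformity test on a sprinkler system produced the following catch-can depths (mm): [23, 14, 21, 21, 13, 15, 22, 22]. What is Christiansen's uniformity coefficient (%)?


xbar = 151 / 8 = 18.875
sum|xi - xbar| = 29.250
CU = 100 * (1 - 29.250 / (8 * 18.875))
   = 100 * (1 - 0.1937)
   = 80.63%


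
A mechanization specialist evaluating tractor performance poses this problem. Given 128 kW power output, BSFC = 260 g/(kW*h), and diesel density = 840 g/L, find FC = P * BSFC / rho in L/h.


FC = P * BSFC / rho_fuel
   = 128 * 260 / 840
   = 33280 / 840
   = 39.62 L/h


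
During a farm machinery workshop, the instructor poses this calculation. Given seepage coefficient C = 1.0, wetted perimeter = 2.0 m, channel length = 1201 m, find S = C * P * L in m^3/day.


S = C * P * L
  = 1.0 * 2.0 * 1201
  = 2402 m^3/day


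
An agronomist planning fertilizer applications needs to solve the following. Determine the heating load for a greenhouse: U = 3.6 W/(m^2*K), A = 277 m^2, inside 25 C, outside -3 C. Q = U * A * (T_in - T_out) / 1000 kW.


dT = 25 - (-3) = 28 K
Q = U * A * dT
  = 3.6 * 277 * 28
  = 27921.60 W = 27.92 kW


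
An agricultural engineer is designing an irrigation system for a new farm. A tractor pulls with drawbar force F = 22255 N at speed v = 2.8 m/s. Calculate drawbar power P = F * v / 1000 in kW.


P = F * v / 1000
  = 22255 * 2.8 / 1000
  = 62314 / 1000
  = 62.31 kW


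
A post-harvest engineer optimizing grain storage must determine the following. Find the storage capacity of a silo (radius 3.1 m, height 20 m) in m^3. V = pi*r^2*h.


V = pi * r^2 * h
  = pi * 3.1^2 * 20
  = pi * 9.61 * 20
  = 603.81 m^3


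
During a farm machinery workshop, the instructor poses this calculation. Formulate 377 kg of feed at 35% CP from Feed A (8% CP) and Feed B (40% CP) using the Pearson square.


parts_A = CP_b - target = 40 - 35 = 5
parts_B = target - CP_a = 35 - 8 = 27
total_parts = 5 + 27 = 32
Feed A = 377 * 5 / 32 = 58.91 kg
Feed B = 377 * 27 / 32 = 318.09 kg

58.91 kg


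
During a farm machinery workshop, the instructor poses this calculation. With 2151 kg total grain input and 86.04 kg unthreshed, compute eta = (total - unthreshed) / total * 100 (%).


eta = (total - unthreshed) / total * 100
    = (2151 - 86.04) / 2151 * 100
    = 2064.96 / 2151 * 100
    = 96%


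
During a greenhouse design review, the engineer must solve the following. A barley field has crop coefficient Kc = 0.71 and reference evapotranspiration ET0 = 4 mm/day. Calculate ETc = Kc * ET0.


ETc = Kc * ET0
    = 0.71 * 4
    = 2.84 mm/day


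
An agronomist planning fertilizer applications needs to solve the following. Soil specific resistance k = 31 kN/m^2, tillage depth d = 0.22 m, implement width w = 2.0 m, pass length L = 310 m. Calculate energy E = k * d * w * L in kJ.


E = k * d * w * L
  = 31 * 0.22 * 2.0 * 310
  = 4228.40 kJ


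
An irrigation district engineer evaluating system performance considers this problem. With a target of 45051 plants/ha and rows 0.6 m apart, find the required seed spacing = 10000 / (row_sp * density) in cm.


spacing = 10000 / (row_sp * density)
        = 10000 / (0.6 * 45051)
        = 10000 / 27030.60
        = 0.36995 m = 37.00 cm


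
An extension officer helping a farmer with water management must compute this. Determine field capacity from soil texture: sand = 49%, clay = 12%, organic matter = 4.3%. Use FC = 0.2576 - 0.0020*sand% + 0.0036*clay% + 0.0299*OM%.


FC = 0.2576 - 0.0020*49 + 0.0036*12 + 0.0299*4.3
   = 0.2576 - 0.0980 + 0.0432 + 0.1286
   = 0.3314


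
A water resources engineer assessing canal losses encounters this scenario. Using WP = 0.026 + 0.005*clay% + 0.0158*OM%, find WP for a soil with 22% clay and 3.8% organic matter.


WP = 0.026 + 0.005*22 + 0.0158*3.8
   = 0.026 + 0.1100 + 0.0600
   = 0.1960


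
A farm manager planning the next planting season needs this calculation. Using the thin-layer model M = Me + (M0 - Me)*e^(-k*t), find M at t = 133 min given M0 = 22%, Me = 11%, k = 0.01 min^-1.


M = Me + (M0 - Me) * e^(-k*t)
  = 11 + (22 - 11) * e^(-0.01*133)
  = 11 + 11 * e^(-1.330)
  = 11 + 11 * 0.26448
  = 11 + 2.9092
  = 13.91%


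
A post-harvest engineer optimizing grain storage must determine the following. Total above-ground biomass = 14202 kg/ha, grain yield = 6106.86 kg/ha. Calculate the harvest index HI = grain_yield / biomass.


HI = grain_yield / biomass
   = 6106.86 / 14202
   = 0.43


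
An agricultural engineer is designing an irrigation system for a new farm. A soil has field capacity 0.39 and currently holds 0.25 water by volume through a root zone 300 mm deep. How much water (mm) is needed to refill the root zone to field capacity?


SMD = (FC - theta) * D
    = (0.39 - 0.25) * 300
    = 0.140 * 300
    = 42 mm


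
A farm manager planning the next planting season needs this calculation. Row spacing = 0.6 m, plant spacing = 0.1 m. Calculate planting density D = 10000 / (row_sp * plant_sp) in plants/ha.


D = 10000 / (row_sp * plant_sp)
  = 10000 / (0.6 * 0.1)
  = 10000 / 0.0600
  = 166666.67 plants/ha


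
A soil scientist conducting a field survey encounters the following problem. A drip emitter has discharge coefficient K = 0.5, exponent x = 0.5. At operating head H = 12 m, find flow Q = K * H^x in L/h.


Q = K * H^x
  = 0.5 * 12^0.5
  = 0.5 * 3.4641
  = 1.73 L/h


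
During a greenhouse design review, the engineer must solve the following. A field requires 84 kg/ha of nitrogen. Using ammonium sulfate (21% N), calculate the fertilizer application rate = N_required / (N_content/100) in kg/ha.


Rate = N_required / (N_content / 100)
     = 84 / (21 / 100)
     = 84 / 0.21
     = 400 kg/ha


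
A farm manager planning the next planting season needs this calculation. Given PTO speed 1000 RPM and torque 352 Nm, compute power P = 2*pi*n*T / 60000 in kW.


P = 2*pi*n*T / 60000
  = 2*pi * 1000 * 352 / 60000
  = 2211681.23 / 60000
  = 36.86 kW


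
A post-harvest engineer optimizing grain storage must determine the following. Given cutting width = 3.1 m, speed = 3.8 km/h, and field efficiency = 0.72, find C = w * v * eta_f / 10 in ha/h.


C = w * v * eta_f / 10
  = 3.1 * 3.8 * 0.72 / 10
  = 8.48 / 10
  = 0.85 ha/h


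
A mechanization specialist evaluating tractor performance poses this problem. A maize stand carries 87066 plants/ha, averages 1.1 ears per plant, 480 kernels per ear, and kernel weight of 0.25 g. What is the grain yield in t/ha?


Y = density * ears * kernels * kw
  = 87066 * 1.1 * 480 * 0.25 g/ha
  = 11492712 g/ha
  = 11492.71 kg/ha = 11.49 t/ha


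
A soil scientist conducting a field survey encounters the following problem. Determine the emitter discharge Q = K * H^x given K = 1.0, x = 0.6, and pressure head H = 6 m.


Q = K * H^x
  = 1.0 * 6^0.6
  = 1.0 * 2.9302
  = 2.93 L/h


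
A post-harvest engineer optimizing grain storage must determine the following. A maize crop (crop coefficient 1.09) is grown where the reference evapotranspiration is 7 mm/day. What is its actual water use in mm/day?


ETc = Kc * ET0
    = 1.09 * 7
    = 7.63 mm/day


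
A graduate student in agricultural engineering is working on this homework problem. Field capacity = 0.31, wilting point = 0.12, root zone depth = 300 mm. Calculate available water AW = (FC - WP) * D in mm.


AW = (FC - WP) * D
   = (0.31 - 0.12) * 300
   = 0.19 * 300
   = 57 mm


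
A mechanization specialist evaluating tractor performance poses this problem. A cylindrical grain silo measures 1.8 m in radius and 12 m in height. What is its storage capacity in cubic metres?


V = pi * r^2 * h
  = pi * 1.8^2 * 12
  = pi * 3.24 * 12
  = 122.15 m^3


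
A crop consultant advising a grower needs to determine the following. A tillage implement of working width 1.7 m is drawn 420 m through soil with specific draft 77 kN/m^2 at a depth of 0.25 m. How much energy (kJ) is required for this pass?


E = k * d * w * L
  = 77 * 0.25 * 1.7 * 420
  = 13744.50 kJ
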